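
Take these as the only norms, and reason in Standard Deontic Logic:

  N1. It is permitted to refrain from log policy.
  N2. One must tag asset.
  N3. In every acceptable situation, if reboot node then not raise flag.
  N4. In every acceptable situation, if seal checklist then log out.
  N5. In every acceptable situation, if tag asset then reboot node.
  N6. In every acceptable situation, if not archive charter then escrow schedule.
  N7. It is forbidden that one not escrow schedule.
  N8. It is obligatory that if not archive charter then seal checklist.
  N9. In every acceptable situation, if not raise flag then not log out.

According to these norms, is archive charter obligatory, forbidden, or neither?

Obligatory

Premise 2 states O(tag_asset) outright.
From O(tag_asset) and premise 5, O(tag_asset → reboot_node), we obtain O(reboot_node).
From O(reboot_node) and premise 3, O(reboot_node → ¬raise_flag), we obtain O(¬raise_flag).
Premise 9 is O(¬raise_flag → ¬log_out); since O(¬raise_flag), deontic closure gives O(¬log_out).
The contrapositive of premise 4 (O(seal_checklist → log_out)) is O(¬log_out → ¬seal_checklist), and O(¬log_out) is already established, so O(¬seal_checklist).
The contrapositive of premise 8 (O(¬archive_charter → seal_checklist)) is O(¬seal_checklist → archive_charter), and O(¬seal_checklist) is already established, so O(archive_charter).
Premises 1, 6, 7 do not contribute to this derivation.
Hence archive_charter is obligatory.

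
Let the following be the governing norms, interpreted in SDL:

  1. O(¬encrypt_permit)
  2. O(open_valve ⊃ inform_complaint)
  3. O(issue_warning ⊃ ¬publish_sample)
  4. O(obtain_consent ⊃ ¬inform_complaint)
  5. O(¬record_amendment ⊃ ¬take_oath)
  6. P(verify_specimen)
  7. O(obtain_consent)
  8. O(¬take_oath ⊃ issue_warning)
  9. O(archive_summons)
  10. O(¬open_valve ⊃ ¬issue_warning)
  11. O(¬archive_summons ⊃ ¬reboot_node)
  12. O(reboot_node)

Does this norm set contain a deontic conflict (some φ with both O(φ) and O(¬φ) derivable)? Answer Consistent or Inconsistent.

Consistent

Premise 11 is O(¬archive_summons ⊃ ¬reboot_node), but O(¬archive_summons) is not derivable from the premises, so it does not yield O(¬reboot_node).
So O(¬reboot_node) is not derivable, and the apparent clash with O(reboot_node) does not arise.
A world satisfying every obligation exists (e.g. archive_summons=true, encrypt_permit=false, inform_complaint=false, issue_warning=false, obtain_consent=true, open_valve=false, publish_sample=false, reboot_node=true, record_amendment=true, take_oath=true, verify_specimen=false); no atom is both obligatory and forbidden, so the set is consistent.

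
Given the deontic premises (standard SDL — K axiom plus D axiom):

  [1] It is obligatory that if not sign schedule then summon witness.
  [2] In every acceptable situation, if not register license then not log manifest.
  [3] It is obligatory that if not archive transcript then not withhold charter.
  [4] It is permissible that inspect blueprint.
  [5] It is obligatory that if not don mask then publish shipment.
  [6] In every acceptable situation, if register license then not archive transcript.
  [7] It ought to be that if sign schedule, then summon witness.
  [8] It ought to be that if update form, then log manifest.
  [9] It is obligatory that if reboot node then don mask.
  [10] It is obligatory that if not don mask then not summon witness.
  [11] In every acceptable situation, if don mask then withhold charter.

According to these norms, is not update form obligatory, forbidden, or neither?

Premises 7 and 1 are O(sign_schedule → summon_witness) and O(¬sign_schedule → summon_witness); every ideal world satisfies sign_schedule or ¬sign_schedule, so in either case summon_witness holds — hence O(summon_witness).
The contrapositive of premise 10 (O(¬don_mask → ¬summon_witness)) is O(summon_witness → don_mask), and O(summon_witness) is already established, so O(don_mask).
Premise 11 is O(don_mask → withhold_charter); since O(don_mask), deontic closure gives O(withhold_charter).
The contrapositive of premise 3 (O(¬archive_transcript → ¬withhold_charter)) is O(withhold_charter → archive_transcript), and O(withhold_charter) is already established, so O(archive_transcript).
The contrapositive of premise 6 (O(register_license → ¬archive_transcript)) is O(archive_transcript → ¬register_license), and O(archive_transcript) is already established, so O(¬register_license).
From O(¬register_license) and premise 2, O(¬register_license → ¬log_manifest), we obtain O(¬log_manifest).
Premise 8, O(update_form → log_manifest), contraposes to O(¬log_manifest → ¬update_form); with O(¬log_manifest) we get O(¬update_form).
Premises 4, 5, 9 do not contribute to this derivation.
Hence ¬update_form is obligatory.

Obligatory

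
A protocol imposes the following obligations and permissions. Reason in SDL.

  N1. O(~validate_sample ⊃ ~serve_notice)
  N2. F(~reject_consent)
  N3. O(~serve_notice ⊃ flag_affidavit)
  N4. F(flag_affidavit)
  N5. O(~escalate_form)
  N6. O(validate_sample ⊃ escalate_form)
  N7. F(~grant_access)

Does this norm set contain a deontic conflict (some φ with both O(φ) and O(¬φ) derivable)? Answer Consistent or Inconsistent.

Inconsistent

Premise 4 is F(flag_affidavit), i.e. O(~flag_affidavit).
The contrapositive of premise 3 (O(~serve_notice ⊃ flag_affidavit)) is O(~flag_affidavit ⊃ serve_notice), and O(~flag_affidavit) is already established, so O(serve_notice).
Premise 1, O(~validate_sample ⊃ ~serve_notice), contraposes to O(serve_notice ⊃ validate_sample); with O(serve_notice) we get O(validate_sample).
Premise 6 is O(validate_sample ⊃ escalate_form); since O(validate_sample), deontic closure gives O(escalate_form).
But premise 5 directly asserts O(~escalate_form).
We now have both O(escalate_form) and O(~escalate_form) — escalate_form is simultaneously obligatory and forbidden, violating the D-axiom.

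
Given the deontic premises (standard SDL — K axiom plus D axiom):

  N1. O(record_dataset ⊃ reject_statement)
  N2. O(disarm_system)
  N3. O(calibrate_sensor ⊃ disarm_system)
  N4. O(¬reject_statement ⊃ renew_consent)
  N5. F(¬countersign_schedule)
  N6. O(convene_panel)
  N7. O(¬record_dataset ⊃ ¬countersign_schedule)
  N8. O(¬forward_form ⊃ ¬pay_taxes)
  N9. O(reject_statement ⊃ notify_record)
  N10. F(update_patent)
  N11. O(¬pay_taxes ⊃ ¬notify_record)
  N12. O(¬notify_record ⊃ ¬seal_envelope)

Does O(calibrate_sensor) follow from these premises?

Premise 3 is O(calibrate_sensor ⊃ disarm_system); even if O(disarm_system) held, inferring O(calibrate_sensor) would be affirming the consequent — invalid.
No other premise forces O(calibrate_sensor). An ideal world satisfying every premise can still have calibrate_sensor false, so O(calibrate_sensor) is not derivable.

No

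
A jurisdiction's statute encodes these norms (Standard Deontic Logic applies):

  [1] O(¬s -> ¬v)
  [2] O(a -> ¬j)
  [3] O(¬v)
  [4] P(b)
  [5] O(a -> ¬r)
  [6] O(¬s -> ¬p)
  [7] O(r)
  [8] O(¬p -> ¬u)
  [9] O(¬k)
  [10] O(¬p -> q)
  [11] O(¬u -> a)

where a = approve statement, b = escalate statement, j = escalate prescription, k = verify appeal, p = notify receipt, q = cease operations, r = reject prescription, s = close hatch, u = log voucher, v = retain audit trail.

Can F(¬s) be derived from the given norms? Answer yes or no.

Premise 7 states O(r) outright.
Premise 5, O(a -> ¬r), contraposes to O(r -> ¬a); with O(r) we get O(¬a).
Premise 11 is O(¬u -> a); contrapositively O(¬a -> u). Since O(¬a) holds, K gives O(u).
The contrapositive of premise 8 (O(¬p -> ¬u)) is O(u -> p), and O(u) is already established, so O(p).
The contrapositive of premise 6 (O(¬s -> ¬p)) is O(p -> s), and O(p) is already established, so O(s).
Premises 1, 2, 3, 4, 9, 10 do not contribute to this derivation.
So O(s) holds, i.e. F(¬s). The claim follows.

Yes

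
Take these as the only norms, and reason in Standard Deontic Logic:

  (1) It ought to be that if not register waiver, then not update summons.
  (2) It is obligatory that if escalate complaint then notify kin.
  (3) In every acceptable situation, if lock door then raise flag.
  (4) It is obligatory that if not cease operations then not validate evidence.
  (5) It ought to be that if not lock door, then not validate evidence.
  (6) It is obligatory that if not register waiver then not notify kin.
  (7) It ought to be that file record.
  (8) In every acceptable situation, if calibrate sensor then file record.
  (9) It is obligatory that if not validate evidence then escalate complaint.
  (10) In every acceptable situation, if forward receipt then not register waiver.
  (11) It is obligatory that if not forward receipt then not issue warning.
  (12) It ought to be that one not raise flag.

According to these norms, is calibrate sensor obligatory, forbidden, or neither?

Neither

Premise 8 is O(calibrate_sensor → file_record); even if O(file_record) held, inferring O(calibrate_sensor) would be affirming the consequent — invalid.
No premise or chain of K-axiom applications forces O(calibrate_sensor), and none forces O(¬calibrate_sensor). So calibrate_sensor is neither obligatory nor forbidden under these norms.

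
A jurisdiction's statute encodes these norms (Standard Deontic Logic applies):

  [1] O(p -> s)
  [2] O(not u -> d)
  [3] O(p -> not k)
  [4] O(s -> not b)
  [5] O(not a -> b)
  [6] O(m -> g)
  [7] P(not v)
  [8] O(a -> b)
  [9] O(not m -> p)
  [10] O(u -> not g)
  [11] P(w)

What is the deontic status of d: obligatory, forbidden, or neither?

By case analysis on a: premise 8 gives O(a -> b) and premise 5 gives O(not a -> b), so O(b) either way.
Premise 4, O(s -> not b), contraposes to O(b -> not s); with O(b) we get O(not s).
The contrapositive of premise 1 (O(p -> s)) is O(not s -> not p), and O(not s) is already established, so O(not p).
The contrapositive of premise 9 (O(not m -> p)) is O(not p -> m), and O(not p) is already established, so O(m).
With premise 6, O(m -> g), the K-axiom yields O(g).
Premise 10 is O(u -> not g); contrapositively O(g -> not u). Since O(g) holds, K gives O(not u).
From O(not u) and premise 2, O(not u -> d), we obtain O(d).
Premises 3, 7, 11 do not contribute to this derivation.
Hence d is obligatory.

Obligatory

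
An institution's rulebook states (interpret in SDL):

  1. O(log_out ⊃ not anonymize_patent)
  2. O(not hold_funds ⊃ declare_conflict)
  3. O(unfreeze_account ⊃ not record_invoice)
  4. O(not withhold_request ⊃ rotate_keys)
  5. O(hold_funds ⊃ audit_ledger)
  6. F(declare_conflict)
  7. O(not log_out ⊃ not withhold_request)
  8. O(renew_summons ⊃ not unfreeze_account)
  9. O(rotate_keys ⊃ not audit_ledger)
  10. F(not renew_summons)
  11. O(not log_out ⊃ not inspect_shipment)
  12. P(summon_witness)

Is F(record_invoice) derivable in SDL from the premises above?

Premise 3 is O(unfreeze_account ⊃ not record_invoice), but O(unfreeze_account) is not derivable from the premises, so it does not yield O(not record_invoice).
No other premise forces O(not record_invoice). An ideal world satisfying every premise can still have record_invoice true, so F(record_invoice) is not derivable.

No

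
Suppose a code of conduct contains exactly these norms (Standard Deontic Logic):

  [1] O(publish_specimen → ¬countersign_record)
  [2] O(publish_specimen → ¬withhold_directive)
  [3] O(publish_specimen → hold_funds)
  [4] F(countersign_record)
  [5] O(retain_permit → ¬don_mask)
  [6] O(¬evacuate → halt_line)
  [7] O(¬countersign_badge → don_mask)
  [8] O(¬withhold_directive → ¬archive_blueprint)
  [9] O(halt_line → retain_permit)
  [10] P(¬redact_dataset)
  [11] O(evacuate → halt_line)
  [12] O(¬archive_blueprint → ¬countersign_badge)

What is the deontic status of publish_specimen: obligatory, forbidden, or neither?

Forbidden

Premises 11 and 6 cover both cases: O(evacuate → halt_line) and O(¬evacuate → halt_line). Since evacuate ∨ ¬evacuate is a tautology, O(halt_line) follows.
With premise 9, O(halt_line → retain_permit), the K-axiom yields O(retain_permit).
Applying K to premise 5 (O(retain_permit → ¬don_mask)) and O(retain_permit) yields O(¬don_mask).
Premise 7, O(¬countersign_badge → don_mask), contraposes to O(¬don_mask → countersign_badge); with O(¬don_mask) we get O(countersign_badge).
The contrapositive of premise 12 (O(¬archive_blueprint → ¬countersign_badge)) is O(countersign_badge → archive_blueprint), and O(countersign_badge) is already established, so O(archive_blueprint).
Premise 8 is O(¬withhold_directive → ¬archive_blueprint); contrapositively O(archive_blueprint → withhold_directive). Since O(archive_blueprint) holds, K gives O(withhold_directive).
Premise 2 is O(publish_specimen → ¬withhold_directive); contrapositively O(withhold_directive → ¬publish_specimen). Since O(withhold_directive) holds, K gives O(¬publish_specimen).
Premises 1, 3, 4, 10 do not contribute to this derivation.
Thus O(¬publish_specimen), which is F(publish_specimen): publish_specimen is forbidden.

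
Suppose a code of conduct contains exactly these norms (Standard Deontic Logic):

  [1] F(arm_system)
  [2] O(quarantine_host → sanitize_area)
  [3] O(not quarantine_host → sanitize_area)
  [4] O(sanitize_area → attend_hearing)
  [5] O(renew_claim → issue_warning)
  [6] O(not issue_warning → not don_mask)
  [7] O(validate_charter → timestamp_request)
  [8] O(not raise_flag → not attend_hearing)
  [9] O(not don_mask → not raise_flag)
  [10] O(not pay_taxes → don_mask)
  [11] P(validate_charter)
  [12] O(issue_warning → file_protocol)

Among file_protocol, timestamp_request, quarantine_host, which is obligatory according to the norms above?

file_protocol

Premises 3 and 2 cover both cases: O(not quarantine_host → sanitize_area) and O(quarantine_host → sanitize_area). Since not quarantine_host ∨ quarantine_host is a tautology, O(sanitize_area) follows.
With premise 4, O(sanitize_area → attend_hearing), the K-axiom yields O(attend_hearing).
Premise 8 is O(not raise_flag → not attend_hearing); contrapositively O(attend_hearing → raise_flag). Since O(attend_hearing) holds, K gives O(raise_flag).
Premise 9 is O(not don_mask → not raise_flag); contrapositively O(raise_flag → don_mask). Since O(raise_flag) holds, K gives O(don_mask).
The contrapositive of premise 6 (O(not issue_warning → not don_mask)) is O(don_mask → issue_warning), and O(don_mask) is already established, so O(issue_warning).
With premise 12, O(issue_warning → file_protocol), the K-axiom yields O(file_protocol).
So O(file_protocol) holds — file_protocol is obligatory. None of the other listed options is made obligatory by any chain of premises.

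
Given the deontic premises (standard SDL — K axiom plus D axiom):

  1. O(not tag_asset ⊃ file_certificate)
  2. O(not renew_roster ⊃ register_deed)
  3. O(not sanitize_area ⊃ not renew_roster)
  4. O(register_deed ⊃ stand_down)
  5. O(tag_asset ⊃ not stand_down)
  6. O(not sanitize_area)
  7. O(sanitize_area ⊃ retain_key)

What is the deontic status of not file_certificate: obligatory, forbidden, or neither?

Premise 6 gives O(not sanitize_area).
Applying K to premise 3 (O(not sanitize_area ⊃ not renew_roster)) and O(not sanitize_area) yields O(not renew_roster).
With premise 2, O(not renew_roster ⊃ register_deed), the K-axiom yields O(register_deed).
From O(register_deed) and premise 4, O(register_deed ⊃ stand_down), we obtain O(stand_down).
The contrapositive of premise 5 (O(tag_asset ⊃ not stand_down)) is O(stand_down ⊃ not tag_asset), and O(stand_down) is already established, so O(not tag_asset).
Premise 1 is O(not tag_asset ⊃ file_certificate); since O(not tag_asset), deontic closure gives O(file_certificate).
Premise 7 does not contribute to this derivation.
Thus O(file_certificate), which is F(not file_certificate): not file_certificate is forbidden.

Forbidden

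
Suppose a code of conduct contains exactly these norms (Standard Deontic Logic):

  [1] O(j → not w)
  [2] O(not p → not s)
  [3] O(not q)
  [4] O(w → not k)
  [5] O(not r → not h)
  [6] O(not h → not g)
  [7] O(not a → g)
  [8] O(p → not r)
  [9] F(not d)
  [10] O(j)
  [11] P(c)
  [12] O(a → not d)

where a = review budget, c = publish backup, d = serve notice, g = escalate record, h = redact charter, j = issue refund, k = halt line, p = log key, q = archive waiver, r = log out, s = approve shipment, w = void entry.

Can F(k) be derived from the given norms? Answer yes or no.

No

Premise 4 is O(w → not k), but O(w) is not derivable from the premises, so it does not yield O(not k).
No other premise forces O(not k). An ideal world satisfying every premise can still have k true, so F(k) is not derivable.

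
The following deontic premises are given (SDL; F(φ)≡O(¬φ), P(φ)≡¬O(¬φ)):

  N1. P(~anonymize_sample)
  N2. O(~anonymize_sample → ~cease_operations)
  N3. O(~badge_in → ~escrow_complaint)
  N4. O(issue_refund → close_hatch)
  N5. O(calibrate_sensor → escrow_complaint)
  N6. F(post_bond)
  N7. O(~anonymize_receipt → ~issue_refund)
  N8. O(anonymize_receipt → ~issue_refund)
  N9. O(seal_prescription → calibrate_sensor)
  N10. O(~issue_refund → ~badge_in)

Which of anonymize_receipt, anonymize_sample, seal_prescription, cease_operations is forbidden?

seal_prescription

Premises 7 and 8 cover both cases: O(~anonymize_receipt → ~issue_refund) and O(anonymize_receipt → ~issue_refund). Since ~anonymize_receipt ∨ anonymize_receipt is a tautology, O(~issue_refund) follows.
With premise 10, O(~issue_refund → ~badge_in), the K-axiom yields O(~badge_in).
Premise 3 is O(~badge_in → ~escrow_complaint); since O(~badge_in), deontic closure gives O(~escrow_complaint).
The contrapositive of premise 5 (O(calibrate_sensor → escrow_complaint)) is O(~escrow_complaint → ~calibrate_sensor), and O(~escrow_complaint) is already established, so O(~calibrate_sensor).
The contrapositive of premise 9 (O(seal_prescription → calibrate_sensor)) is O(~calibrate_sensor → ~seal_prescription), and O(~calibrate_sensor) is already established, so O(~seal_prescription).
So O(~seal_prescription) holds, i.e. seal_prescription is forbidden. None of the other listed options is forbidden under the premises.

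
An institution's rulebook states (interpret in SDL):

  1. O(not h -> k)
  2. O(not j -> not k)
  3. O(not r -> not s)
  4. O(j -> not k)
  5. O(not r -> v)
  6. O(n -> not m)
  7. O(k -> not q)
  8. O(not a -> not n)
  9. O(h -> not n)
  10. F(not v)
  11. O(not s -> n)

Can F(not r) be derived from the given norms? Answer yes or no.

Yes

By case analysis on not j: premise 2 gives O(not j -> not k) and premise 4 gives O(j -> not k), so O(not k) either way.
Premise 1, O(not h -> k), contraposes to O(not k -> h); with O(not k) we get O(h).
Applying K to premise 9 (O(h -> not n)) and O(h) yields O(not n).
Premise 11, O(not s -> n), contraposes to O(not n -> s); with O(not n) we get O(s).
The contrapositive of premise 3 (O(not r -> not s)) is O(s -> r), and O(s) is already established, so O(r).
Premises 5, 6, 7, 8, 10 do not contribute to this derivation.
So O(r) holds, i.e. F(not r). The claim follows.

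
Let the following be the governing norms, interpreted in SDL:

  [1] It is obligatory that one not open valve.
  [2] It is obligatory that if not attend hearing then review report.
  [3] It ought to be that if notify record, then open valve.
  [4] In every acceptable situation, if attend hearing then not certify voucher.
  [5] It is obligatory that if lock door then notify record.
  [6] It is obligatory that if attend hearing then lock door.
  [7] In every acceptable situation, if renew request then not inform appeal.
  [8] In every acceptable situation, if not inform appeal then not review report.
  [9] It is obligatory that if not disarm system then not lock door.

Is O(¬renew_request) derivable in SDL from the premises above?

Premise 1 states O(¬open_valve) outright.
Premise 3, O(notify_record → open_valve), contraposes to O(¬open_valve → ¬notify_record); with O(¬open_valve) we get O(¬notify_record).
Premise 5 is O(lock_door → notify_record); contrapositively O(¬notify_record → ¬lock_door). Since O(¬notify_record) holds, K gives O(¬lock_door).
The contrapositive of premise 6 (O(attend_hearing → lock_door)) is O(¬lock_door → ¬attend_hearing), and O(¬lock_door) is already established, so O(¬attend_hearing).
With premise 2, O(¬attend_hearing → review_report), the K-axiom yields O(review_report).
The contrapositive of premise 8 (O(¬inform_appeal → ¬review_report)) is O(review_report → inform_appeal), and O(review_report) is already established, so O(inform_appeal).
Premise 7, O(renew_request → ¬inform_appeal), contraposes to O(inform_appeal → ¬renew_request); with O(inform_appeal) we get O(¬renew_request).
Premises 4, 9 do not contribute to this derivation.
So O(¬renew_request) follows.

Yes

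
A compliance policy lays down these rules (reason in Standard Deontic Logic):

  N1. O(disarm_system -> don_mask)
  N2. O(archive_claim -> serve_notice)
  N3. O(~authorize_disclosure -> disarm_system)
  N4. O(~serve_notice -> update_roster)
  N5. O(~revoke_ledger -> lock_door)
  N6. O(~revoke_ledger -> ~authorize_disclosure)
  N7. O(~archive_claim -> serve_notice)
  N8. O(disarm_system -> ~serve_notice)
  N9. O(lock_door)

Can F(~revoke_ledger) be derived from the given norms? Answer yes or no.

Premises 2 and 7 are O(archive_claim -> serve_notice) and O(~archive_claim -> serve_notice); every ideal world satisfies archive_claim or ~archive_claim, so in either case serve_notice holds — hence O(serve_notice).
Premise 8 is O(disarm_system -> ~serve_notice); contrapositively O(serve_notice -> ~disarm_system). Since O(serve_notice) holds, K gives O(~disarm_system).
Premise 3 is O(~authorize_disclosure -> disarm_system); contrapositively O(~disarm_system -> authorize_disclosure). Since O(~disarm_system) holds, K gives O(authorize_disclosure).
Premise 6, O(~revoke_ledger -> ~authorize_disclosure), contraposes to O(authorize_disclosure -> revoke_ledger); with O(authorize_disclosure) we get O(revoke_ledger).
Premises 1, 4, 5, 9 do not contribute to this derivation.
So O(revoke_ledger) holds, i.e. F(~revoke_ledger). The claim follows.

Yes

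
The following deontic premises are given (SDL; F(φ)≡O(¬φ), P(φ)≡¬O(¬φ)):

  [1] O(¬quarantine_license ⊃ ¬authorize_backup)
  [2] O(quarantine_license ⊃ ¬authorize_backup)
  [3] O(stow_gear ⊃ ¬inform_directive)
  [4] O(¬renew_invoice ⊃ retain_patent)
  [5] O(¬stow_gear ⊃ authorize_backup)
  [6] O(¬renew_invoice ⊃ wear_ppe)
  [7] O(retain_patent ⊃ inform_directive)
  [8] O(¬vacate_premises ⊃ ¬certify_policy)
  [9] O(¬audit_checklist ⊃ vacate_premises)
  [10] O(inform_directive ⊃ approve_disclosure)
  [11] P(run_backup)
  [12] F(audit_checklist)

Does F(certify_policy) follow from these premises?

Premise 8 is O(¬vacate_premises ⊃ ¬certify_policy), but O(¬vacate_premises) is not derivable from the premises, so it does not yield O(¬certify_policy).
No other premise forces O(¬certify_policy). An ideal world satisfying every premise can still have certify_policy true, so F(certify_policy) is not derivable.

No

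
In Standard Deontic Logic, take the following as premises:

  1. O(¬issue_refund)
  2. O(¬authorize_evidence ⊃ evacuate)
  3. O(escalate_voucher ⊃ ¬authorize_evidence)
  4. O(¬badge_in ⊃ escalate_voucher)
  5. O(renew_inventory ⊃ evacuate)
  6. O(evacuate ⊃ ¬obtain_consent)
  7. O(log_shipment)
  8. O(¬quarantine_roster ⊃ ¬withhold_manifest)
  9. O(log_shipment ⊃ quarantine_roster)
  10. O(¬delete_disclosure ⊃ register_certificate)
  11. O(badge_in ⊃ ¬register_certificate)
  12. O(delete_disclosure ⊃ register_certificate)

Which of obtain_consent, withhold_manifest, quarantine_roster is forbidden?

obtain_consent

By case analysis on delete_disclosure: premise 12 gives O(delete_disclosure ⊃ register_certificate) and premise 10 gives O(¬delete_disclosure ⊃ register_certificate), so O(register_certificate) either way.
Premise 11 is O(badge_in ⊃ ¬register_certificate); contrapositively O(register_certificate ⊃ ¬badge_in). Since O(register_certificate) holds, K gives O(¬badge_in).
With premise 4, O(¬badge_in ⊃ escalate_voucher), the K-axiom yields O(escalate_voucher).
From O(escalate_voucher) and premise 3, O(escalate_voucher ⊃ ¬authorize_evidence), we obtain O(¬authorize_evidence).
With premise 2, O(¬authorize_evidence ⊃ evacuate), the K-axiom yields O(evacuate).
From O(evacuate) and premise 6, O(evacuate ⊃ ¬obtain_consent), we obtain O(¬obtain_consent).
So O(¬obtain_consent) holds, i.e. obtain_consent is forbidden. None of the other listed options is forbidden under the premises.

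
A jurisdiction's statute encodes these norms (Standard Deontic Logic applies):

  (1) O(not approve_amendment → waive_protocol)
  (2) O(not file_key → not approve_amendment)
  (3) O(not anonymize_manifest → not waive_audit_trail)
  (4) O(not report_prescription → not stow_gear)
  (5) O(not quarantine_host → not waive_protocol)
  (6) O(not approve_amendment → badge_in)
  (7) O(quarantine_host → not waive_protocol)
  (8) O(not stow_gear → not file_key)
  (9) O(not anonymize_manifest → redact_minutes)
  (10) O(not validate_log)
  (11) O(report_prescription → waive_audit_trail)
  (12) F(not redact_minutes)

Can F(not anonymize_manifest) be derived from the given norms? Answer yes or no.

Yes

Premises 7 and 5 cover both cases: O(quarantine_host → not waive_protocol) and O(not quarantine_host → not waive_protocol). Since quarantine_host ∨ not quarantine_host is a tautology, O(not waive_protocol) follows.
Premise 1, O(not approve_amendment → waive_protocol), contraposes to O(not waive_protocol → approve_amendment); with O(not waive_protocol) we get O(approve_amendment).
Premise 2, O(not file_key → not approve_amendment), contraposes to O(approve_amendment → file_key); with O(approve_amendment) we get O(file_key).
Premise 8 is O(not stow_gear → not file_key); contrapositively O(file_key → stow_gear). Since O(file_key) holds, K gives O(stow_gear).
Premise 4 is O(not report_prescription → not stow_gear); contrapositively O(stow_gear → report_prescription). Since O(stow_gear) holds, K gives O(report_prescription).
Applying K to premise 11 (O(report_prescription → waive_audit_trail)) and O(report_prescription) yields O(waive_audit_trail).
The contrapositive of premise 3 (O(not anonymize_manifest → not waive_audit_trail)) is O(waive_audit_trail → anonymize_manifest), and O(waive_audit_trail) is already established, so O(anonymize_manifest).
Premises 6, 9, 10, 12 do not contribute to this derivation.
So O(anonymize_manifest) holds, i.e. F(not anonymize_manifest). The claim follows.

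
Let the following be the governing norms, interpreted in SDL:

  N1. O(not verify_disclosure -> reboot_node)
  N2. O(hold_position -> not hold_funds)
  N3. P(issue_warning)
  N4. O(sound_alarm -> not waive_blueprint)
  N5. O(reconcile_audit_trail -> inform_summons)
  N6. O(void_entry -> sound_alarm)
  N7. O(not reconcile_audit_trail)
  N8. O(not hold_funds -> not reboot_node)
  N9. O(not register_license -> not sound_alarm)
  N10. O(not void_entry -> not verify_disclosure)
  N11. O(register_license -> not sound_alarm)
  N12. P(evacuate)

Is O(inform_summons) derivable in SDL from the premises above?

No

Premise 5 is O(reconcile_audit_trail -> inform_summons), but O(reconcile_audit_trail) is not derivable from the premises, so it does not yield O(inform_summons).
No other premise forces O(inform_summons). An ideal world satisfying every premise can still have inform_summons false, so O(inform_summons) is not derivable.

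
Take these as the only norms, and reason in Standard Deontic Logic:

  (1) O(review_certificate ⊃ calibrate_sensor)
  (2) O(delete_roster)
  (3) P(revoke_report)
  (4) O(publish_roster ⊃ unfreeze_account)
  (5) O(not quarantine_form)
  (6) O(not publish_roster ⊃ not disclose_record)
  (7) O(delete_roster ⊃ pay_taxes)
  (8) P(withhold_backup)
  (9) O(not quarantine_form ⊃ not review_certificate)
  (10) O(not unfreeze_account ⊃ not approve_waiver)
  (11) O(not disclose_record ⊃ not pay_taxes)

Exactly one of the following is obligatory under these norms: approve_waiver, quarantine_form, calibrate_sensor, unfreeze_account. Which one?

unfreeze_account

From premise 2 we have O(delete_roster).
From O(delete_roster) and premise 7, O(delete_roster ⊃ pay_taxes), we obtain O(pay_taxes).
Premise 11 is O(not disclose_record ⊃ not pay_taxes); contrapositively O(pay_taxes ⊃ disclose_record). Since O(pay_taxes) holds, K gives O(disclose_record).
The contrapositive of premise 6 (O(not publish_roster ⊃ not disclose_record)) is O(disclose_record ⊃ publish_roster), and O(disclose_record) is already established, so O(publish_roster).
From O(publish_roster) and premise 4, O(publish_roster ⊃ unfreeze_account), we obtain O(unfreeze_account).
So O(unfreeze_account) holds — unfreeze_account is obligatory. None of the other listed options is made obligatory by any chain of premises.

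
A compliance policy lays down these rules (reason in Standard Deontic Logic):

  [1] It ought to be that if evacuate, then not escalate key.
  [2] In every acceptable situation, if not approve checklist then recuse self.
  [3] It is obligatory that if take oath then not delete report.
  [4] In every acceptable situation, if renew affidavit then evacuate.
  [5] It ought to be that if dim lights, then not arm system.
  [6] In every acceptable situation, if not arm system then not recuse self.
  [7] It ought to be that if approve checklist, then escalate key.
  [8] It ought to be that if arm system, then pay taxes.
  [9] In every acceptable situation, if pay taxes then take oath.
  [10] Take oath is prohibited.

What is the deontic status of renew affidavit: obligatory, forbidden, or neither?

Forbidden

F(take_oath) at premise 10 means O(¬take_oath).
Premise 9, O(pay_taxes → take_oath), contraposes to O(¬take_oath → ¬pay_taxes); with O(¬take_oath) we get O(¬pay_taxes).
The contrapositive of premise 8 (O(arm_system → pay_taxes)) is O(¬pay_taxes → ¬arm_system), and O(¬pay_taxes) is already established, so O(¬arm_system).
Applying K to premise 6 (O(¬arm_system → ¬recuse_self)) and O(¬arm_system) yields O(¬recuse_self).
Premise 2, O(¬approve_checklist → recuse_self), contraposes to O(¬recuse_self → approve_checklist); with O(¬recuse_self) we get O(approve_checklist).
Premise 7 is O(approve_checklist → escalate_key); since O(approve_checklist), deontic closure gives O(escalate_key).
Premise 1 is O(evacuate → ¬escalate_key); contrapositively O(escalate_key → ¬evacuate). Since O(escalate_key) holds, K gives O(¬evacuate).
Premise 4 is O(renew_affidavit → evacuate); contrapositively O(¬evacuate → ¬renew_affidavit). Since O(¬evacuate) holds, K gives O(¬renew_affidavit).
Premises 3, 5 do not contribute to this derivation.
Thus O(¬renew_affidavit), which is F(renew_affidavit): renew_affidavit is forbidden.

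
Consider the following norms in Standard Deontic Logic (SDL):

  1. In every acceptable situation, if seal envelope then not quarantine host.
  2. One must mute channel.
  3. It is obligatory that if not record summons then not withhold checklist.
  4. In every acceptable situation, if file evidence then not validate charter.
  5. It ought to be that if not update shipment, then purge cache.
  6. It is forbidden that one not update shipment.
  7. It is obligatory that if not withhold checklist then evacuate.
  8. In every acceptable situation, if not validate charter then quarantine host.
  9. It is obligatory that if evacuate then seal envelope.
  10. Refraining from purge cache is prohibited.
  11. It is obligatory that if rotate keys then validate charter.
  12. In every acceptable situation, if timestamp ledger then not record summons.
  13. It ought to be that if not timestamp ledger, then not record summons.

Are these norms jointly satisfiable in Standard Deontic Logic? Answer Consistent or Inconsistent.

Consistent

Premise 5 is O(¬update_shipment → purge_cache); even if O(purge_cache) held, inferring O(¬update_shipment) would be affirming the consequent — invalid.
So O(¬update_shipment) is not derivable, and the apparent clash with O(update_shipment) does not arise.
A world satisfying every obligation exists (e.g. evacuate=true, file_evidence=false, mute_channel=true, purge_cache=true, quarantine_host=false, record_summons=false, rotate_keys=false, seal_envelope=true, timestamp_ledger=false, update_shipment=true, validate_charter=true, withhold_checklist=false); no atom is both obligatory and forbidden, so the set is consistent.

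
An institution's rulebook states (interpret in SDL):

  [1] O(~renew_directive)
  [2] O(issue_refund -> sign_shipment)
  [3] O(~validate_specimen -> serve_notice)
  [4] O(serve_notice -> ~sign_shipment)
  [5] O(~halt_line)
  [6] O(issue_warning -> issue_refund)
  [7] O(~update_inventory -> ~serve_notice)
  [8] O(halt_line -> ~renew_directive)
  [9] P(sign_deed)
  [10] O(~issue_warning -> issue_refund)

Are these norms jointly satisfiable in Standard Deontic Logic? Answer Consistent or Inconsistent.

Consistent

Premise 8 is O(halt_line -> ~renew_directive); even if O(~renew_directive) held, inferring O(halt_line) would be affirming the consequent — invalid.
So O(halt_line) is not derivable, and the apparent clash with O(~halt_line) does not arise.
A world satisfying every obligation exists (e.g. halt_line=false, issue_refund=true, issue_warning=false, renew_directive=false, serve_notice=false, sign_deed=false, sign_shipment=true, update_inventory=false, validate_specimen=true); no atom is both obligatory and forbidden, so the set is consistent.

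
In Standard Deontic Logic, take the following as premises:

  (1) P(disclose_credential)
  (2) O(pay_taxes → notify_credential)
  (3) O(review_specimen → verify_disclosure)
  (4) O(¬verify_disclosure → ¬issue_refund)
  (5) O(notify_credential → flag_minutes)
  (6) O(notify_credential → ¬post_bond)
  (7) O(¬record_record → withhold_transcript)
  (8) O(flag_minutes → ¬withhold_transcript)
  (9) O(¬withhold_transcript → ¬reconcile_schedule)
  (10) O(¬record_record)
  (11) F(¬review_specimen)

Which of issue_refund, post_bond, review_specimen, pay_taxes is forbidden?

Premise 10 states O(¬record_record) outright.
Applying K to premise 7 (O(¬record_record → withhold_transcript)) and O(¬record_record) yields O(withhold_transcript).
Premise 8, O(flag_minutes → ¬withhold_transcript), contraposes to O(withhold_transcript → ¬flag_minutes); with O(withhold_transcript) we get O(¬flag_minutes).
Premise 5, O(notify_credential → flag_minutes), contraposes to O(¬flag_minutes → ¬notify_credential); with O(¬flag_minutes) we get O(¬notify_credential).
The contrapositive of premise 2 (O(pay_taxes → notify_credential)) is O(¬notify_credential → ¬pay_taxes), and O(¬notify_credential) is already established, so O(¬pay_taxes).
So O(¬pay_taxes) holds, i.e. pay_taxes is forbidden. None of the other listed options is forbidden under the premises.

pay_taxes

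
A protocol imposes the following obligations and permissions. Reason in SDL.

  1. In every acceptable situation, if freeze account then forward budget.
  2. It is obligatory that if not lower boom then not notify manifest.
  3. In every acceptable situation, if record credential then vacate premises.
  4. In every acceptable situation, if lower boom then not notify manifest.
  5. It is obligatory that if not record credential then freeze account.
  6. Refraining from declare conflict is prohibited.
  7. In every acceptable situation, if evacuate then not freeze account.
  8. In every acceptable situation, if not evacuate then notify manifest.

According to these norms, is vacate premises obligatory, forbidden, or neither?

Obligatory

Premises 4 and 2 are O(lower_boom → ¬notify_manifest) and O(¬lower_boom → ¬notify_manifest); every ideal world satisfies lower_boom or ¬lower_boom, so in either case ¬notify_manifest holds — hence O(¬notify_manifest).
Premise 8, O(¬evacuate → notify_manifest), contraposes to O(¬notify_manifest → evacuate); with O(¬notify_manifest) we get O(evacuate).
Applying K to premise 7 (O(evacuate → ¬freeze_account)) and O(evacuate) yields O(¬freeze_account).
Premise 5, O(¬record_credential → freeze_account), contraposes to O(¬freeze_account → record_credential); with O(¬freeze_account) we get O(record_credential).
From O(record_credential) and premise 3, O(record_credential → vacate_premises), we obtain O(vacate_premises).
Premises 1, 6 do not contribute to this derivation.
Hence vacate_premises is obligatory.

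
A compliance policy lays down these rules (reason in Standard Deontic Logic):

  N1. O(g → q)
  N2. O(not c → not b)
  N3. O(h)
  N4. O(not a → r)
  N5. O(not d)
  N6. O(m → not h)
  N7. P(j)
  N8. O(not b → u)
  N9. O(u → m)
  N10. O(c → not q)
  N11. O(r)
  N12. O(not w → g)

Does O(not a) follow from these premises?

No

Premise 4 is O(not a → r); even if O(r) held, inferring O(not a) would be affirming the consequent — invalid.
No other premise forces O(not a). An ideal world satisfying every premise can still have not a false, so O(not a) is not derivable.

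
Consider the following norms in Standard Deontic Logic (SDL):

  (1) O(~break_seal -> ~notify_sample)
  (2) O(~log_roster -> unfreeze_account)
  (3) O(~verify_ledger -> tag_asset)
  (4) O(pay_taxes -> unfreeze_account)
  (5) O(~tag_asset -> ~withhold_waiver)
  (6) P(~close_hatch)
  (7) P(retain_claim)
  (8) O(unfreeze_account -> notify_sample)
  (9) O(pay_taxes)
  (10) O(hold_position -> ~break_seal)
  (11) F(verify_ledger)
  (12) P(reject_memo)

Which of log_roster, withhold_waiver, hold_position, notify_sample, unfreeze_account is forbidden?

From premise 9 we have O(pay_taxes).
With premise 4, O(pay_taxes -> unfreeze_account), the K-axiom yields O(unfreeze_account).
Applying K to premise 8 (O(unfreeze_account -> notify_sample)) and O(unfreeze_account) yields O(notify_sample).
The contrapositive of premise 1 (O(~break_seal -> ~notify_sample)) is O(notify_sample -> break_seal), and O(notify_sample) is already established, so O(break_seal).
The contrapositive of premise 10 (O(hold_position -> ~break_seal)) is O(break_seal -> ~hold_position), and O(break_seal) is already established, so O(~hold_position).
So O(~hold_position) holds, i.e. hold_position is forbidden. None of the other listed options is forbidden under the premises.

hold_position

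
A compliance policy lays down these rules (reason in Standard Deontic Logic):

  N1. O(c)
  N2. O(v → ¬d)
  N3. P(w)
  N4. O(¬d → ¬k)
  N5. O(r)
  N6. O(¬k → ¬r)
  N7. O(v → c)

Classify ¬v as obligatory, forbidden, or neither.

Obligatory

Premise 5 states O(r) outright.
Premise 6 is O(¬k → ¬r); contrapositively O(r → k). Since O(r) holds, K gives O(k).
Premise 4, O(¬d → ¬k), contraposes to O(k → d); with O(k) we get O(d).
Premise 2 is O(v → ¬d); contrapositively O(d → ¬v). Since O(d) holds, K gives O(¬v).
Premises 1, 3, 7 do not contribute to this derivation.
Hence ¬v is obligatory.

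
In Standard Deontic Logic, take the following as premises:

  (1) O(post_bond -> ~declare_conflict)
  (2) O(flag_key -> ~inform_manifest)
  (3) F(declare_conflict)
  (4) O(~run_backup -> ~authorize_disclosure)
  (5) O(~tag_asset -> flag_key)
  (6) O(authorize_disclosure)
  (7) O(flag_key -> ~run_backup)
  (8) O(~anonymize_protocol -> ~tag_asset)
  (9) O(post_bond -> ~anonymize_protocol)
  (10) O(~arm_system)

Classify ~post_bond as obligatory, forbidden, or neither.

Premise 6 states O(authorize_disclosure) outright.
The contrapositive of premise 4 (O(~run_backup -> ~authorize_disclosure)) is O(authorize_disclosure -> run_backup), and O(authorize_disclosure) is already established, so O(run_backup).
The contrapositive of premise 7 (O(flag_key -> ~run_backup)) is O(run_backup -> ~flag_key), and O(run_backup) is already established, so O(~flag_key).
Premise 5 is O(~tag_asset -> flag_key); contrapositively O(~flag_key -> tag_asset). Since O(~flag_key) holds, K gives O(tag_asset).
Premise 8 is O(~anonymize_protocol -> ~tag_asset); contrapositively O(tag_asset -> anonymize_protocol). Since O(tag_asset) holds, K gives O(anonymize_protocol).
Premise 9 is O(post_bond -> ~anonymize_protocol); contrapositively O(anonymize_protocol -> ~post_bond). Since O(anonymize_protocol) holds, K gives O(~post_bond).
Premises 1, 2, 3, 10 do not contribute to this derivation.
Hence ~post_bond is obligatory.

Obligatory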